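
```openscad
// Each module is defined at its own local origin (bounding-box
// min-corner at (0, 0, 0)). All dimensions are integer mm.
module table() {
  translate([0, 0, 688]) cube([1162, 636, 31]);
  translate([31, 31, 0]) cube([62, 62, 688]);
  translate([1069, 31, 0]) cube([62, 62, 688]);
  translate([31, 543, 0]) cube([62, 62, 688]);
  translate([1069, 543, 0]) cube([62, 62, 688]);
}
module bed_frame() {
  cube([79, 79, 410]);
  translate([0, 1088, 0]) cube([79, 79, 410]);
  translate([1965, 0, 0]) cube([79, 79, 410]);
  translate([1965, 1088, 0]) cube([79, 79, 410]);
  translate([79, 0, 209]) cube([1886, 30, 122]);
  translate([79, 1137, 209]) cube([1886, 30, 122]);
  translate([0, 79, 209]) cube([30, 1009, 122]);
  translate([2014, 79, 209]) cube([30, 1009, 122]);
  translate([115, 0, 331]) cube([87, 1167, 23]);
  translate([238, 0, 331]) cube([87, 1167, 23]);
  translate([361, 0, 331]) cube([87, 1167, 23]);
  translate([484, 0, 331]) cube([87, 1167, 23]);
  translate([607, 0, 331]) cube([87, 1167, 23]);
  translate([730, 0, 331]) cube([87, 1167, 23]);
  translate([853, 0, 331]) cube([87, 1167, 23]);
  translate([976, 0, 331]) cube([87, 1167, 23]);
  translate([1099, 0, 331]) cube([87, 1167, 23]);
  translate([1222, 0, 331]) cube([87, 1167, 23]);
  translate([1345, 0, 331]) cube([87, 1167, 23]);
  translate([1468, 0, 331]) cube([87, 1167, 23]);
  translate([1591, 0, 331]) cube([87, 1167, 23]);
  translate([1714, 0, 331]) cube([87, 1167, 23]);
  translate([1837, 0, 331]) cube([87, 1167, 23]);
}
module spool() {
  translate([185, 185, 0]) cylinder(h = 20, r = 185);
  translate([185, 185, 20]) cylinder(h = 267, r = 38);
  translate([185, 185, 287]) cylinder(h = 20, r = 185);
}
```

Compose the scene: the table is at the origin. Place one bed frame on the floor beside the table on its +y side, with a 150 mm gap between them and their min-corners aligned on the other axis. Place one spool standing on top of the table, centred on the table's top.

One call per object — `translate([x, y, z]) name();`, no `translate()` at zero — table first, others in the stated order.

table();
translate([0, 786, 0]) bed_frame();
translate([396, 133, 719]) spool();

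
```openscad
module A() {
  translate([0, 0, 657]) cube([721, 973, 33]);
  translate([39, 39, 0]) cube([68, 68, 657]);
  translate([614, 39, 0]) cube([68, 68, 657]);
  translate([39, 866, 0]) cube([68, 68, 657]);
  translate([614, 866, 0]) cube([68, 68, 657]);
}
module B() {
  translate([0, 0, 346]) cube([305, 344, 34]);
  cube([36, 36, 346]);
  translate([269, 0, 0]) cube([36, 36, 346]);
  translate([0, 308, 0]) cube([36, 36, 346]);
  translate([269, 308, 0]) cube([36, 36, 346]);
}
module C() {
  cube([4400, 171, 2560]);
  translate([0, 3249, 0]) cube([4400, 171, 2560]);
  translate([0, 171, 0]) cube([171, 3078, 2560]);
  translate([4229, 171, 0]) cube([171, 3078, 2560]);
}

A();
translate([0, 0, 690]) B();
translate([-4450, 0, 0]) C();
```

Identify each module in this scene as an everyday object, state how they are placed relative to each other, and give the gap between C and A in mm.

A is a table. B is a stool. C is a house frame. The stool is on top of the table. The house frame is on the floor beside the table on its −x side. The gap between the house frame and the table is 50 mm.

The house frame's nearest face is 50 mm from the table's −x face.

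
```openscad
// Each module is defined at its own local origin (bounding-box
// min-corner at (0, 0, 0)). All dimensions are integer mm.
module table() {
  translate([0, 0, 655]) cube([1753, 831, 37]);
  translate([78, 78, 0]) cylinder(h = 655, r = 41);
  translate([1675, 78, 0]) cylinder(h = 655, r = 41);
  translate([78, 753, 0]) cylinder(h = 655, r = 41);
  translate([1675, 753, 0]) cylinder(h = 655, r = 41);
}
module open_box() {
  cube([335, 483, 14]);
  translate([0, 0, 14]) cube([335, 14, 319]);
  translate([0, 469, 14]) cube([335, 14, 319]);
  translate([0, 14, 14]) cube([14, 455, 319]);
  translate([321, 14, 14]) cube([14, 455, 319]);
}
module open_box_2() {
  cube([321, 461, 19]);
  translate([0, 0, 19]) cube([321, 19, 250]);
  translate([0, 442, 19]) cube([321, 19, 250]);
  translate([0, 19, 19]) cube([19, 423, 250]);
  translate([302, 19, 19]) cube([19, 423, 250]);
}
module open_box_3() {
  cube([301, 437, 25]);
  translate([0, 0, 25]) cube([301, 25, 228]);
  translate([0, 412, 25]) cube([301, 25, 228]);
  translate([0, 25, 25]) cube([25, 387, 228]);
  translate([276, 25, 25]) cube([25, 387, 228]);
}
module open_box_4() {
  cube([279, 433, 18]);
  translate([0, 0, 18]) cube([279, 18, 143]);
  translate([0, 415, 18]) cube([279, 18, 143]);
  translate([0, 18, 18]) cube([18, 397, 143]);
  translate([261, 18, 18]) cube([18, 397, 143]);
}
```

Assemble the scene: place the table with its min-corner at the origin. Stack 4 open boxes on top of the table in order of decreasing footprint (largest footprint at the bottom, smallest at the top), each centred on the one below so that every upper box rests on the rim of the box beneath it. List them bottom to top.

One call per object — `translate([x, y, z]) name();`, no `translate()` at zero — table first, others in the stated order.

table();
translate([709, 174, 692]) open_box();
translate([716, 185, 1025]) open_box_2();
translate([726, 197, 1294]) open_box_3();
translate([737, 199, 1547]) open_box_4();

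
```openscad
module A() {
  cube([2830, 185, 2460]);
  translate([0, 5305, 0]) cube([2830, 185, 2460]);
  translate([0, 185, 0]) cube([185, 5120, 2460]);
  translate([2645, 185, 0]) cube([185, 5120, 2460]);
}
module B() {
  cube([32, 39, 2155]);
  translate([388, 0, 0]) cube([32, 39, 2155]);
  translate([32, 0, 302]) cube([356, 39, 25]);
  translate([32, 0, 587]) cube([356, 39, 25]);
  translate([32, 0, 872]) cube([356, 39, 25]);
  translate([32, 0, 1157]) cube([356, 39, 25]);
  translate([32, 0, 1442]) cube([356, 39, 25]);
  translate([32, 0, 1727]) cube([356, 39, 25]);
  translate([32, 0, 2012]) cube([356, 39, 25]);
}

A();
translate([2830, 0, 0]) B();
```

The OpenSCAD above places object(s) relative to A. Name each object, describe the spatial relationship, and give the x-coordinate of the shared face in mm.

A is a house frame. B is a ladder. The ladder is against the house frame's +x side, with their −y faces flush. The x-coordinate of the shared face is 2830 mm.

The house frame's +x face and the ladder's −x face are both at x = 2830 mm.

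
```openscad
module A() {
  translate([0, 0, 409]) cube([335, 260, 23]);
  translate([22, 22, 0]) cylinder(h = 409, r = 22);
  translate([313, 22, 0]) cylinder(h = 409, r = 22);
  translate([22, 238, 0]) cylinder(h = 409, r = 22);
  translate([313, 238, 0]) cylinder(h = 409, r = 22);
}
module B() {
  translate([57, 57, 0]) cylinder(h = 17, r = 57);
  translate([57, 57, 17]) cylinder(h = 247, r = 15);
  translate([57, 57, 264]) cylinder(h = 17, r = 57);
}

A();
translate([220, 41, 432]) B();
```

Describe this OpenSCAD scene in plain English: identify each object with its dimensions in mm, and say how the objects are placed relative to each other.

A is a four-legged stool. The seat is a 335×260×23 mm slab whose top surface is at z = 432 mm; four round legs, each 44 mm in diameter, run from the floor (z = 0) to the underside of the seat, each leg's axis is inset half a diameter from the nearest pair of seat edges (so the leg's bounding box is flush with the corner).

B is a spool: two coaxial disc flanges of radius 57 mm and thickness 17 mm, joined by a core cylinder of radius 15 mm and height 247 mm. The lower flange rests on z = 0 and the three cylinders share a vertical axis.

The spool is on top of the stool.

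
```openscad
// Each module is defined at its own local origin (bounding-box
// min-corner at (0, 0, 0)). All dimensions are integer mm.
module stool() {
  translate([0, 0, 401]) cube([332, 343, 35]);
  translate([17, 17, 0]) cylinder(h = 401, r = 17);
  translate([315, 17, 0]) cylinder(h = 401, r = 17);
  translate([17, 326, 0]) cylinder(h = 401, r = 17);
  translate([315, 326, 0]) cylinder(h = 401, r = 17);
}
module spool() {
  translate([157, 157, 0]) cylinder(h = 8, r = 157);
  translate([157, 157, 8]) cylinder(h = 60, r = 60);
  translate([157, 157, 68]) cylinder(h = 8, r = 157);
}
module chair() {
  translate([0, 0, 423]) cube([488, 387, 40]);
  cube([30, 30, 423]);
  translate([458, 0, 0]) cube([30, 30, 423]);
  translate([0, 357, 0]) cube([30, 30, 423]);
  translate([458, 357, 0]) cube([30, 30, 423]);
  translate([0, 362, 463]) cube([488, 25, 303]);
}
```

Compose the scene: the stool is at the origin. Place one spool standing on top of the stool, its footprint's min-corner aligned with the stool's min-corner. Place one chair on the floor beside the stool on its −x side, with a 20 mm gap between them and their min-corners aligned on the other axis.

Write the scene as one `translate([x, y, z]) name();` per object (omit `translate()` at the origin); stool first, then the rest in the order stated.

stool();
translate([0, 0, 436]) spool();
translate([-508, 0, 0]) chair();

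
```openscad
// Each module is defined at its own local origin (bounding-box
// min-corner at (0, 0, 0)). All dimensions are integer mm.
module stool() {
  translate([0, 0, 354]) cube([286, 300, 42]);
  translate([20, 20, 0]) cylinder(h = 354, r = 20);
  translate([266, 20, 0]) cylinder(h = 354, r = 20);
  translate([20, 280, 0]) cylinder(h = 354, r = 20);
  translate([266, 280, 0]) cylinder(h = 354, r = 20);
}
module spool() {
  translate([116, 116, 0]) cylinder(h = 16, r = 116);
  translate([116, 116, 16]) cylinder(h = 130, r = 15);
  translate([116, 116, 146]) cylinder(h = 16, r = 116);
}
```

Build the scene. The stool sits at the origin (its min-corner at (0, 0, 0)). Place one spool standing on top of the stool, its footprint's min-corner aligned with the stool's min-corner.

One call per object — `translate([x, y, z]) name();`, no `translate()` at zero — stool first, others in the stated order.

stool();
translate([0, 0, 396]) spool();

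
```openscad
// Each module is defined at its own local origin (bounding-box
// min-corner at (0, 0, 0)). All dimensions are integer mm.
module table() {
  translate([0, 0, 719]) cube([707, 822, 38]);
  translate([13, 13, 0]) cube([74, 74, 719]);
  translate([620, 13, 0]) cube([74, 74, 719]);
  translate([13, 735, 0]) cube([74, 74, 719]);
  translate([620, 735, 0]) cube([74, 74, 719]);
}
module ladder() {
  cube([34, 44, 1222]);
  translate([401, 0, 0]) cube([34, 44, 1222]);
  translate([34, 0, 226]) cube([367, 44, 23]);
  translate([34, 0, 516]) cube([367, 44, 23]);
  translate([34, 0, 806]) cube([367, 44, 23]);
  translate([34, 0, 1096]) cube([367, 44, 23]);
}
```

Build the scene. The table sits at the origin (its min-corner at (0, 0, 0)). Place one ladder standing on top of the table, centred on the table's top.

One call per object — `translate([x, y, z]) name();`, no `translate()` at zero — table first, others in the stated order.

table();
translate([136, 389, 757]) ladder();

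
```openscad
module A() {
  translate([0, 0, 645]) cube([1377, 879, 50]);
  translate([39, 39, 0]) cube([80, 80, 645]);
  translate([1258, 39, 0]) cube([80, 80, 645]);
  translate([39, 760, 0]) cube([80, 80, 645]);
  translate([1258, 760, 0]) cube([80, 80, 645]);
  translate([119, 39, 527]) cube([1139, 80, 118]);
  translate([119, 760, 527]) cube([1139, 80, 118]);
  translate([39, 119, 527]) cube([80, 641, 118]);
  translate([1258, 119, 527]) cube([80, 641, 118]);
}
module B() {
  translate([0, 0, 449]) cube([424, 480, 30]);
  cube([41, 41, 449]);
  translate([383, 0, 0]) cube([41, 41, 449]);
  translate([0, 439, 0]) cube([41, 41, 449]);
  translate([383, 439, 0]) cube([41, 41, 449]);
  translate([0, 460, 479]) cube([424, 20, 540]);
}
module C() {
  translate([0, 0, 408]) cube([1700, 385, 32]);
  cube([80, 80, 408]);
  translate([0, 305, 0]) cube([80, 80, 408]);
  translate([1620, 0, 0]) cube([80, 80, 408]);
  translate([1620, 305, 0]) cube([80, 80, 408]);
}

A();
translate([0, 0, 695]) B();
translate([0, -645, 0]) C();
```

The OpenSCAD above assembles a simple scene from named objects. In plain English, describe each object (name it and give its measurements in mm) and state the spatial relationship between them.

A is a table: top 1377 mm (x) × 879 mm (y), 50 mm thick, upper face at z = 695 mm, on four 80×80 mm square legs, each inset 39 mm from the nearest pair of top edges, running from z = 0 to the bottom of the top. Four apron rails, 80 mm thick and 118 mm tall, run between adjacent legs with their top edges flush with the underside of the top and their outer faces flush with the legs' outer faces.

B is a chair. The seat is a 424×480×30 mm slab with its top at z = 479 mm, on four 41×41 mm corner legs (flush with the seat edges, standing on z = 0). A flat backrest 20 mm thick, 540 mm tall, spans the full seat width and rises from the seat top along its +y edge, rear face flush with the rear of the seat.

C is a long wooden bench with a 1700 mm (x) × 385 mm (y) seat, 32 mm thick, its top surface 440 mm above the floor. Four 80 mm square legs at the seat corners, flush with the edges, run from z = 0 to the seat underside.

The chair is on top of the table. The bench is on the floor beside the table on its −y side.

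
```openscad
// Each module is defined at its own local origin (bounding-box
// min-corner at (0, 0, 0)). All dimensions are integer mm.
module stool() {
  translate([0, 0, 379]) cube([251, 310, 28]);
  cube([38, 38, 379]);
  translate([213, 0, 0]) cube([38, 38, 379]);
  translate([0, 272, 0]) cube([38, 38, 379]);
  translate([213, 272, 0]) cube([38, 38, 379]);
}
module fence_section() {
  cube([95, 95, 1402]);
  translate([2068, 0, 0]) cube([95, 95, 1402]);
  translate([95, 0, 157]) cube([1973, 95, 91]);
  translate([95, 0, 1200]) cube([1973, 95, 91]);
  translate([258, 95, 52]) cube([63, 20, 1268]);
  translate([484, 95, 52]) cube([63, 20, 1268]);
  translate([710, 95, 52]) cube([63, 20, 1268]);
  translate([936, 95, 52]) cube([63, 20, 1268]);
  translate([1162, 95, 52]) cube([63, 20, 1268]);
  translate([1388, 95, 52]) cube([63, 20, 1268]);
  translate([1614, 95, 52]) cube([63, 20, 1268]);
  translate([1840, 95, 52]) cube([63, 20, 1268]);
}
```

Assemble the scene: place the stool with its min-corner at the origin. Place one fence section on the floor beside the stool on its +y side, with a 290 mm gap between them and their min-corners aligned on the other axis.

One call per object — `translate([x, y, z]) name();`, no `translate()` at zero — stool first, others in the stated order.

stool();
translate([0, 600, 0]) fence_section();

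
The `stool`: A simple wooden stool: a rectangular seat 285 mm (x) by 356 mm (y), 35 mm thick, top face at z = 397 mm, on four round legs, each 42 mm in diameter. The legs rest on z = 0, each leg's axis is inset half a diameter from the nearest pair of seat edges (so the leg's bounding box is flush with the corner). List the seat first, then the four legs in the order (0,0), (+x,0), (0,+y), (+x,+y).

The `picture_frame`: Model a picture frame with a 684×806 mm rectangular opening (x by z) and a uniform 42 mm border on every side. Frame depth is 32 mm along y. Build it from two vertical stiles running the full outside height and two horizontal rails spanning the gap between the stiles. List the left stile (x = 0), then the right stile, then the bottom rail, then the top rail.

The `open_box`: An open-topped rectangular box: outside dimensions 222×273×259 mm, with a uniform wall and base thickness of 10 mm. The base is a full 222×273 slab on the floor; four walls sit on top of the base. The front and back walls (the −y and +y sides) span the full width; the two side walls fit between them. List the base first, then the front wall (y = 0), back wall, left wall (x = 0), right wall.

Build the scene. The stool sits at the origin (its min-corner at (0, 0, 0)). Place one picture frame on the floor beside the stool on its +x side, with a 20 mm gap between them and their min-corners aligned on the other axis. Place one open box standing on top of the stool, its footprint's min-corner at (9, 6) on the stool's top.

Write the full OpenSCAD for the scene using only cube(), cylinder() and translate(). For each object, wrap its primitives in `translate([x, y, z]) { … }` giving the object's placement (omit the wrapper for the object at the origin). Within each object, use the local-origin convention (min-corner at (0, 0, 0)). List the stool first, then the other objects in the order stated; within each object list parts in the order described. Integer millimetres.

translate([0, 0, 362]) cube([285, 356, 35]);
translate([21, 21, 0]) cylinder(h = 362, r = 21);
translate([264, 21, 0]) cylinder(h = 362, r = 21);
translate([21, 335, 0]) cylinder(h = 362, r = 21);
translate([264, 335, 0]) cylinder(h = 362, r = 21);
translate([305, 0, 0]) {
  cube([42, 32, 890]);
  translate([726, 0, 0]) cube([42, 32, 890]);
  translate([42, 0, 0]) cube([684, 32, 42]);
  translate([42, 0, 848]) cube([684, 32, 42]);
}
translate([9, 6, 397]) {
  cube([222, 273, 10]);
  translate([0, 0, 10]) cube([222, 10, 249]);
  translate([0, 263, 10]) cube([222, 10, 249]);
  translate([0, 10, 10]) cube([10, 253, 249]);
  translate([212, 10, 10]) cube([10, 253, 249]);
}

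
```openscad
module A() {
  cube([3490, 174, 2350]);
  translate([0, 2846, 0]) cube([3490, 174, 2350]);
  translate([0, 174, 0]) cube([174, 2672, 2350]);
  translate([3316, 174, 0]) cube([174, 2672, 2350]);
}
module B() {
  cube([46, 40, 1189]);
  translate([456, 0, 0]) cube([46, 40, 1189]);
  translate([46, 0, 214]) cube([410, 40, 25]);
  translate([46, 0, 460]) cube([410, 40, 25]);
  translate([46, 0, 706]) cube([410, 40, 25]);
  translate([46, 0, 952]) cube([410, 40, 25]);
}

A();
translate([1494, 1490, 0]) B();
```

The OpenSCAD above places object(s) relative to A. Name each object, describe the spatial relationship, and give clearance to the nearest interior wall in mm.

Clearances: x = 1320, y = 1316; minimum 1316 mm.

A is a house frame. B is a ladder. The ladder sits inside the house frame, centred. The clearance to the nearest interior wall is 1316 mm.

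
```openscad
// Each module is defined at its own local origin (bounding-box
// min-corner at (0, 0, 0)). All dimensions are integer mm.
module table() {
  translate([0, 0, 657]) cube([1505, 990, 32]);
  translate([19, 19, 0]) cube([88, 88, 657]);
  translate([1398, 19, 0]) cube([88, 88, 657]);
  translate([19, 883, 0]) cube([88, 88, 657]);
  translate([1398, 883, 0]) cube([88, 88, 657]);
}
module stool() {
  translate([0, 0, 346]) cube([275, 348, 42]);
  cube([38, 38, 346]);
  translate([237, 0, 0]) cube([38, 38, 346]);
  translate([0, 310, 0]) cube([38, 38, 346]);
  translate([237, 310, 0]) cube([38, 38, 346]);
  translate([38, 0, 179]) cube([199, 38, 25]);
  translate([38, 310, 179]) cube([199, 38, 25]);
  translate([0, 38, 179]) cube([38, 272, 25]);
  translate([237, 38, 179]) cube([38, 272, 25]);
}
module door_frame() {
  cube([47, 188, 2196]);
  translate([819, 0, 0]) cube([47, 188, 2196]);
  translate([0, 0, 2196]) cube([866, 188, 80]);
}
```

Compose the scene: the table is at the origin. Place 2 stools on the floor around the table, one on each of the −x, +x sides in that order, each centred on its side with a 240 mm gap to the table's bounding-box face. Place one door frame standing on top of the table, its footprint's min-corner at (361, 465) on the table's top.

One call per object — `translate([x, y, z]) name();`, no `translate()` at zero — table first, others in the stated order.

table();
translate([-515, 321, 0]) stool();
translate([1745, 321, 0]) stool();
translate([361, 465, 689]) door_frame();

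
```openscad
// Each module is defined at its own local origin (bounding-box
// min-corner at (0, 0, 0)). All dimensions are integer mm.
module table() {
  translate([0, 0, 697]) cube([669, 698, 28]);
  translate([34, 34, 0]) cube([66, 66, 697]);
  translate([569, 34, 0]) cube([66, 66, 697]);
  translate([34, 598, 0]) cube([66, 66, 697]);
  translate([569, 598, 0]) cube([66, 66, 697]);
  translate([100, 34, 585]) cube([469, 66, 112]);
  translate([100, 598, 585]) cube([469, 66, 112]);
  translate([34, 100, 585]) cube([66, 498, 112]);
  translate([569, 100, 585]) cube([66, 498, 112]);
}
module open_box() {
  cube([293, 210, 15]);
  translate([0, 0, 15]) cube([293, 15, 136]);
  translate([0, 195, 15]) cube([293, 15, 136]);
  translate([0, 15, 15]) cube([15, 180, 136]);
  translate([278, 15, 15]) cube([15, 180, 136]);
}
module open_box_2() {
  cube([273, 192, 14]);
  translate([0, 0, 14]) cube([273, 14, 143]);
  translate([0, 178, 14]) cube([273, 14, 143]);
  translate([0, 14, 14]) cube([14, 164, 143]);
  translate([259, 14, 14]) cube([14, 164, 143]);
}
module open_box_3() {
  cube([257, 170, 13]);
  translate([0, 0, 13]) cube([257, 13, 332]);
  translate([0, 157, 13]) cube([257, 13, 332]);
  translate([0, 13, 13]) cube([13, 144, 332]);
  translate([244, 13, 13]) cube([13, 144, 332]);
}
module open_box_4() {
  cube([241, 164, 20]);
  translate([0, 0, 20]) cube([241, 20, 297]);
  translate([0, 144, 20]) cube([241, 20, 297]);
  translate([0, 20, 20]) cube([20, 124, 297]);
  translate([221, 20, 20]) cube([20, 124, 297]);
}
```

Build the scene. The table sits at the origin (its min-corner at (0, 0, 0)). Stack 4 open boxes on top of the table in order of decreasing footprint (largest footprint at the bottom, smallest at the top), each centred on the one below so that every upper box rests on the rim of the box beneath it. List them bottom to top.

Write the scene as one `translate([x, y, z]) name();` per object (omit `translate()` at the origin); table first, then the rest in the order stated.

table();
translate([188, 244, 725]) open_box();
translate([198, 253, 876]) open_box_2();
translate([206, 264, 1033]) open_box_3();
translate([214, 267, 1378]) open_box_4();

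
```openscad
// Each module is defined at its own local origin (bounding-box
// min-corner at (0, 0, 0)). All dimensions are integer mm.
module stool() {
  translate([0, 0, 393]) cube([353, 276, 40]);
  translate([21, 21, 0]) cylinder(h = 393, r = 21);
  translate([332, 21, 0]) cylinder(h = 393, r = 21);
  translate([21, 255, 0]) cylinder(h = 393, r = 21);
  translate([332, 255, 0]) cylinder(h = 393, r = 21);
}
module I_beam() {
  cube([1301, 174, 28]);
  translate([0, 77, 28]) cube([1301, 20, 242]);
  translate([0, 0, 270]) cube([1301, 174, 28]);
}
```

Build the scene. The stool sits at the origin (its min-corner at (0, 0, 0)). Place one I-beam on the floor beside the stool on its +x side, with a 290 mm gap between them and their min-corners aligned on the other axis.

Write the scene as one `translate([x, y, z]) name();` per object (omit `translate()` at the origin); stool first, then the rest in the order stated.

stool();
translate([643, 0, 0]) I_beam();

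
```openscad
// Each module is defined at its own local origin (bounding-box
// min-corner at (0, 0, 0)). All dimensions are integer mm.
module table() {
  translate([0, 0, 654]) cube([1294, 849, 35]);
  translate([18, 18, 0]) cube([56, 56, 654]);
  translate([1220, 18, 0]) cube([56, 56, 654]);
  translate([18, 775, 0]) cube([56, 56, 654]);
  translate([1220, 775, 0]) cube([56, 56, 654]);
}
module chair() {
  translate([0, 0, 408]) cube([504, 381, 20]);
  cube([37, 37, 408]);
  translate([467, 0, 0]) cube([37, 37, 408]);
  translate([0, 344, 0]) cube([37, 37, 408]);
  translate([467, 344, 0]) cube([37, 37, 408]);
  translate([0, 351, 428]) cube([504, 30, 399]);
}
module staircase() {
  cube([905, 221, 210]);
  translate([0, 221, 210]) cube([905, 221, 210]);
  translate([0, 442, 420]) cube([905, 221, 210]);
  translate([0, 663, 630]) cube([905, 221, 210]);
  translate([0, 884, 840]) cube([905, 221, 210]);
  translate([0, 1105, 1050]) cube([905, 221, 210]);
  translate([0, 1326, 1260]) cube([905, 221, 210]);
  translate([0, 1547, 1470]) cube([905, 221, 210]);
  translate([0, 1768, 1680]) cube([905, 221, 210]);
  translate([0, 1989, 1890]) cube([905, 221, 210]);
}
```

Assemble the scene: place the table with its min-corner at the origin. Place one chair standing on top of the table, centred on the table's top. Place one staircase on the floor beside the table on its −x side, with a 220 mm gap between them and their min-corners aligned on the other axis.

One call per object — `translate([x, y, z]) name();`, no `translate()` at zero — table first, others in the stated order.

table();
translate([395, 234, 689]) chair();
translate([-1125, 0, 0]) staircase();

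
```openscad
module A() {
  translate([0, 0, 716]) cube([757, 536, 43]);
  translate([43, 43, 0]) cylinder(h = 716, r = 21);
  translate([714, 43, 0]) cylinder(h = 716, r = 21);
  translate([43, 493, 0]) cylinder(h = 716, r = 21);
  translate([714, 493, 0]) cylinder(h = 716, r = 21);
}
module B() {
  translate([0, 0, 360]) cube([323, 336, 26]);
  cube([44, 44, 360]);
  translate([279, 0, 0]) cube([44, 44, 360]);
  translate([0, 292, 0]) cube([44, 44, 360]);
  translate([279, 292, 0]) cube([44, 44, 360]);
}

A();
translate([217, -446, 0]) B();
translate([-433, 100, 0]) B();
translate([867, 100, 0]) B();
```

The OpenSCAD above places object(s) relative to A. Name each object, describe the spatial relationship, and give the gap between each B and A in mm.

A is a table. B is a stool. Three stools sit around the table at the −y, −x, +x sides. The gap between each stool and the table is 110 mm.

Each stool's nearest face is 110 mm from the table's bounding box.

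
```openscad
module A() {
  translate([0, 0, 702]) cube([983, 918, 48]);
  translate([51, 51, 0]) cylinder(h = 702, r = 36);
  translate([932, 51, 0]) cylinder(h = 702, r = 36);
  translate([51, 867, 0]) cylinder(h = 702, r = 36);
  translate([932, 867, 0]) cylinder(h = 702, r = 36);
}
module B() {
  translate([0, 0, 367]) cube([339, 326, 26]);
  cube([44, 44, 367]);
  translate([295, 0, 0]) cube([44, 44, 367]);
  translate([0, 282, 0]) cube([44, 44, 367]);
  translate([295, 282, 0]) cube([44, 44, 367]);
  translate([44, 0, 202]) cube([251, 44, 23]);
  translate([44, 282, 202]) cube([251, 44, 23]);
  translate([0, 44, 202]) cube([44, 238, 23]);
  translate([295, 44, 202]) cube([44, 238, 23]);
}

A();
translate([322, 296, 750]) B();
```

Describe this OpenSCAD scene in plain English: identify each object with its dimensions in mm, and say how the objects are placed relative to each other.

A is a table with a 983×918 mm rectangular top, 48 mm thick, top surface at z = 750 mm, supported by four round legs of 72 mm diameter, each leg's bounding box inset 15 mm from the nearest pair of top edges, running from the floor.

B is a four-legged stool. The seat is 339×326 mm, 26 mm thick, top at z = 393 mm. It stands on four square legs, each 44×44 mm in cross-section, from z = 0 to the seat underside, each flush with a corner of the seat. Four stretchers, 44 mm wide and 23 mm tall, connect adjacent legs with their undersides at z = 202 mm, each running between the inner faces of the legs it joins and aligned with the legs' outer faces on the other axis.

The stool is on top of the table, centred.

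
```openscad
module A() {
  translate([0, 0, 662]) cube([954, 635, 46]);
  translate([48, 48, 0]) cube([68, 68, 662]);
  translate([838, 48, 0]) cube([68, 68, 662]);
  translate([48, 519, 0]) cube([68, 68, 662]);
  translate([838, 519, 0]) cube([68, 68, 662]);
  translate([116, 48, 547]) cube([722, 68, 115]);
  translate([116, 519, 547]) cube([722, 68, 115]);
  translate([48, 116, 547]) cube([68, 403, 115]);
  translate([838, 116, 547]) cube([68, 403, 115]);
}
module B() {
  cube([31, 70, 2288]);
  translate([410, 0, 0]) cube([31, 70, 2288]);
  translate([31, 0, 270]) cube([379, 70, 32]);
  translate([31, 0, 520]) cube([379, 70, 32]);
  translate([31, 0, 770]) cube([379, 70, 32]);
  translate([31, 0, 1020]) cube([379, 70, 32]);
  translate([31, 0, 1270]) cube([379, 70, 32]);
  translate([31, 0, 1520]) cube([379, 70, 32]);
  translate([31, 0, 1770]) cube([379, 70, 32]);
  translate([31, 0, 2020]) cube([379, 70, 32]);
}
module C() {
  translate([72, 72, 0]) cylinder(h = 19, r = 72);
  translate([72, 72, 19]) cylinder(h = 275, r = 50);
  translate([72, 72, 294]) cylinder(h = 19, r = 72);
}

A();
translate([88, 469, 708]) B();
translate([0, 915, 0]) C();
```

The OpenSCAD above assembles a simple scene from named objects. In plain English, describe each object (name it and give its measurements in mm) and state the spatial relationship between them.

A is a table: top 954 mm (x) × 635 mm (y), 46 mm thick, upper face at z = 708 mm, on four 68×68 mm square legs, each inset 48 mm from the nearest pair of top edges, running from z = 0 to the bottom of the top. Four apron rails, 68 mm thick and 115 mm tall, run between adjacent legs with their top edges flush with the underside of the top and their outer faces flush with the legs' outer faces.

B is a wooden ladder with two side rails of 31×70 mm section and 2288 mm height, set 441 mm apart overall. Between them run 8 rectangular rungs (70 mm deep, 32 mm thick), front faces flush with the rails' −y face. The bottom of the first rung is 270 mm above the floor and each subsequent rung is 250 mm higher than the one below.

C is a spool: two coaxial disc flanges of radius 72 mm and thickness 19 mm, joined by a core cylinder of radius 50 mm and height 275 mm. The lower flange rests on z = 0 and the three cylinders share a vertical axis.

The ladder is on top of the table. The spool is on the floor beside the table on its +y side.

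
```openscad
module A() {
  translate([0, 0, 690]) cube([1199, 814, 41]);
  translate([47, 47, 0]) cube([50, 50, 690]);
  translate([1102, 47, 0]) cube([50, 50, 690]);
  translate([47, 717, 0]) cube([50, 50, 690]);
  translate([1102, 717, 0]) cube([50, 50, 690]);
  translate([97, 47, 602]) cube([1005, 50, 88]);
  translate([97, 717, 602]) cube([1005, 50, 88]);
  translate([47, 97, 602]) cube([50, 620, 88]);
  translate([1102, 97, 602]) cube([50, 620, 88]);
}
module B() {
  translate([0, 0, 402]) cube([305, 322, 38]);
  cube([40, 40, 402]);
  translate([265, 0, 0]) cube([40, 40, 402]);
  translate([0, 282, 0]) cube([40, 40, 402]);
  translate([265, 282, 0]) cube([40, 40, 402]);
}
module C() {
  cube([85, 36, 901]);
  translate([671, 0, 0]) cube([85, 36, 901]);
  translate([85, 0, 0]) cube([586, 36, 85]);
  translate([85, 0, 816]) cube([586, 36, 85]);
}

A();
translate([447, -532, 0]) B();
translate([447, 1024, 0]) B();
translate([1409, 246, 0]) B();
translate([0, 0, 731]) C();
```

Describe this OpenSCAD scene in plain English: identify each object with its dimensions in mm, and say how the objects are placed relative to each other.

A is a rectangular dining table. The top is 1199×814×41 mm with its upper surface at z = 731 mm. It stands on four 50×50 mm square legs, each inset 47 mm from the nearest pair of top edges, running from the floor to the underside of the top. Four apron rails, 50 mm thick and 88 mm tall, run between adjacent legs with their top edges flush with the underside of the top and their outer faces flush with the legs' outer faces.

B is a simple wooden stool: a rectangular seat 305 mm (x) by 322 mm (y), 38 mm thick, top face at z = 440 mm, on four square legs, each 40×40 mm in cross-section. The legs rest on z = 0, each flush with a corner of the seat.

C is a picture frame with a 586×731 mm rectangular opening (x by z) and a uniform 85 mm border on every side. Frame depth is 36 mm along y. It is built from two vertical stiles running the full outside height and two horizontal rails spanning the gap between the stiles.

Three stools sit around the table at the −y, +y, +x sides. The picture frame is on top of the table.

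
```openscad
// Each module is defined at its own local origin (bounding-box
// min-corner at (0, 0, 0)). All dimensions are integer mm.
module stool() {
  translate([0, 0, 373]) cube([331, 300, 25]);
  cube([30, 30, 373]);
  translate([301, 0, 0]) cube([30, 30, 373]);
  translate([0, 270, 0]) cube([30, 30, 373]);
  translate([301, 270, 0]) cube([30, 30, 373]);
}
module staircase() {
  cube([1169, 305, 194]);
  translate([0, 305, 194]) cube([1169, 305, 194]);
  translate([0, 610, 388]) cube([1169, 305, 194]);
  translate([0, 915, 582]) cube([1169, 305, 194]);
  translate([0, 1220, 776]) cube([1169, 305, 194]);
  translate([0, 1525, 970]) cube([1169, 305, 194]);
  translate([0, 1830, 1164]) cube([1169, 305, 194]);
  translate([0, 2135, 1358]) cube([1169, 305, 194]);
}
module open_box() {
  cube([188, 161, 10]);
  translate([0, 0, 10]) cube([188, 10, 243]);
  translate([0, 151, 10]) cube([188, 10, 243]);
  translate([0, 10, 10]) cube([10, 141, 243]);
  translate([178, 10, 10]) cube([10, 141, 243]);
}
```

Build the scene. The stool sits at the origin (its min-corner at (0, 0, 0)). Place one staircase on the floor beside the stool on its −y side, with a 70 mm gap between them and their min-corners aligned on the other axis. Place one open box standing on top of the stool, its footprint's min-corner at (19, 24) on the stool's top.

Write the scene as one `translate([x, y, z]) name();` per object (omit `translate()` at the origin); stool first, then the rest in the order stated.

stool();
translate([0, -2510, 0]) staircase();
translate([19, 24, 398]) open_box();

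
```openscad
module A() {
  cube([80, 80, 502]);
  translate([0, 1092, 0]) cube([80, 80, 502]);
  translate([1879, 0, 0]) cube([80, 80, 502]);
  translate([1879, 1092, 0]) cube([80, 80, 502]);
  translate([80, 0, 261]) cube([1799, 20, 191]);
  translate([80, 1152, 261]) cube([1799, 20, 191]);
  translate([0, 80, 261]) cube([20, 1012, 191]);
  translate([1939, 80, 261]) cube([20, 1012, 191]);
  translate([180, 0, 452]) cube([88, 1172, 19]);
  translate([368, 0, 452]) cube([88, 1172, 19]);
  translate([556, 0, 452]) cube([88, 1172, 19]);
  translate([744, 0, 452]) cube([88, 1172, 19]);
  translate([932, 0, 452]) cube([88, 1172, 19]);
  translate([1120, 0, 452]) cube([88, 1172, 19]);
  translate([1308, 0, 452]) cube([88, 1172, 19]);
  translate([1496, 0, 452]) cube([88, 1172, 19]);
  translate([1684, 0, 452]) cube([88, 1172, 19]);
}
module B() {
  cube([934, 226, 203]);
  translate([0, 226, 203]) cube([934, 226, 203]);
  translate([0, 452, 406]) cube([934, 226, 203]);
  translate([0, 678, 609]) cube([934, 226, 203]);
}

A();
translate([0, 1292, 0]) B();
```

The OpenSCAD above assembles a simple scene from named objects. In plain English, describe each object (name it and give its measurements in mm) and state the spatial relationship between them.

A is a bed frame 1959 mm long (x) by 1172 mm wide (y). Four 80×80 mm corner posts, 502 mm tall, at the corners of the footprint. Four rails of 20 mm thickness and 191 mm height run between adjacent posts with their undersides at z = 261 mm, their outer faces flush with the outside of the frame (the two x-running rails run between the posts' inner faces; the two y-running rails run between the posts' inner faces). 9 slats, each 88 mm wide (x) and 19 mm thick, lie across the top of the two x-running rails, running the full 1172 mm width of the frame in y; the slats are evenly spaced along x between the inner faces of the end posts with equal gaps (rounded down to the nearest mm) at the −x end and between each pair — any rounding remainder accumulates at the +x end.

B is a run of 4 identical solid stair steps. Each tread is 934×226 mm and each step block is 203 mm high. Step 1 rests on the floor; step k is offset from step 1 by (k−1)×226 mm in y and (k−1)×203 mm in z.

The staircase is on the floor beside the bed frame on its +y side.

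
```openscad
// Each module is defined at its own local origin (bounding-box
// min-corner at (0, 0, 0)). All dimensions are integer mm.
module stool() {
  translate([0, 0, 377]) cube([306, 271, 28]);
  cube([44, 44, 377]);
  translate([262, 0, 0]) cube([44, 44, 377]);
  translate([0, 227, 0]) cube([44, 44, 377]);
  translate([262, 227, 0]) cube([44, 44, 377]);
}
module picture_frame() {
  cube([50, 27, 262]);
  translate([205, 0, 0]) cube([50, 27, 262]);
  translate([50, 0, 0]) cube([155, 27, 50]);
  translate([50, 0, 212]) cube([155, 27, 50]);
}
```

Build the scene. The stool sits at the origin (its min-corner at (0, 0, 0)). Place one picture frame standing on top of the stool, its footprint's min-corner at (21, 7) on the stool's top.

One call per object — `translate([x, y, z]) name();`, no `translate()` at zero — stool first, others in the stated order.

stool();
translate([21, 7, 405]) picture_frame();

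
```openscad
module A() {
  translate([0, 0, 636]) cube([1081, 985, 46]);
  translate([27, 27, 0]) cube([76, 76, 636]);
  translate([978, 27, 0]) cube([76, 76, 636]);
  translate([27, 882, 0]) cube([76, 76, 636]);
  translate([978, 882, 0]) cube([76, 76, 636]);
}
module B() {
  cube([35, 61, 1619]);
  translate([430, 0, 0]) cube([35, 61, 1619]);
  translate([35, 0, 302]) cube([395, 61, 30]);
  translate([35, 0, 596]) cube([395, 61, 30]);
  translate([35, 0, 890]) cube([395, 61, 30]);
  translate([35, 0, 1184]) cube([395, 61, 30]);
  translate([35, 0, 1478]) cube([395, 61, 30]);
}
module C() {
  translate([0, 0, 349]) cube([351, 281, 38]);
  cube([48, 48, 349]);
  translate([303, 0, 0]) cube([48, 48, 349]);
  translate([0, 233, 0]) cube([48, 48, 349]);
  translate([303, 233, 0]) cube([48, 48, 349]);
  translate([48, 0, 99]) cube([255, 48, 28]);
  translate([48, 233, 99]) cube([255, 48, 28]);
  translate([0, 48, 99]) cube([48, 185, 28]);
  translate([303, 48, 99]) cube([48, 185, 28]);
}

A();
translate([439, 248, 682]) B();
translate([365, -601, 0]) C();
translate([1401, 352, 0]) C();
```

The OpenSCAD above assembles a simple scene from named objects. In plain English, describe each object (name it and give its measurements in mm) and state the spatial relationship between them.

A is a rectangular dining table. The top is 1081×985×46 mm with its upper surface at z = 682 mm. It stands on four 76×76 mm square legs, each inset 27 mm from the nearest pair of top edges, running from the floor to the underside of the top.

B is a straight ladder. Two 35×61 mm vertical rails, 1619 mm tall, stand 465 mm apart (outside-to-outside) with their front faces coplanar on the −y side. 5 rungs, each 61 mm deep and 30 mm tall, span between the inner faces of the rails, front faces flush with the rails. The lowest rung's underside is at z = 302 mm and rungs are spaced 294 mm apart (underside to underside).

C is a four-legged stool. The seat is 351×281 mm, 38 mm thick, top at z = 387 mm. It stands on four square legs, each 48×48 mm in cross-section, from z = 0 to the seat underside, each flush with a corner of the seat. Four stretchers, 48 mm wide and 28 mm tall, connect adjacent legs with their undersides at z = 99 mm, each running between the inner faces of the legs it joins and aligned with the legs' outer faces on the other axis.

The ladder is on top of the table. Two stools sit around the table at the −y, +x sides.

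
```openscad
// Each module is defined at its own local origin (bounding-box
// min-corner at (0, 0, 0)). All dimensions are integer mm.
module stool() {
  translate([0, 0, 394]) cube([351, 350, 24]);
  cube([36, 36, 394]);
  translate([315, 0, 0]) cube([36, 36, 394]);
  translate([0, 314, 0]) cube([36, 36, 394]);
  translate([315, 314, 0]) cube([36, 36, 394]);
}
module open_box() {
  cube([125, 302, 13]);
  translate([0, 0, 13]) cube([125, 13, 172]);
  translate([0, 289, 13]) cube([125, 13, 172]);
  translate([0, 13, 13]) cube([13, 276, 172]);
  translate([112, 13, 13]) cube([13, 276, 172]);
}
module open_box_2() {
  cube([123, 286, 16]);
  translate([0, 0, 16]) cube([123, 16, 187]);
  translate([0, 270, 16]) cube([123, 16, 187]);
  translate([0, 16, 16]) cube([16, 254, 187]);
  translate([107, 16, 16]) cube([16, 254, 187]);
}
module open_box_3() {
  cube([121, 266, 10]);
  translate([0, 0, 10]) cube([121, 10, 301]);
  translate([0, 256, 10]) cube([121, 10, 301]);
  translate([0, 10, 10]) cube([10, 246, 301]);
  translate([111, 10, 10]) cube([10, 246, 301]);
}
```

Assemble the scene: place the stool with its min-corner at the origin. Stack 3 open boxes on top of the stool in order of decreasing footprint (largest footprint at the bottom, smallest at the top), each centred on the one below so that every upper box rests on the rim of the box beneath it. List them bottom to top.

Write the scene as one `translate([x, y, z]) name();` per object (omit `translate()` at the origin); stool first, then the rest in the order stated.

stool();
translate([113, 24, 418]) open_box();
translate([114, 32, 603]) open_box_2();
translate([115, 42, 806]) open_box_3();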